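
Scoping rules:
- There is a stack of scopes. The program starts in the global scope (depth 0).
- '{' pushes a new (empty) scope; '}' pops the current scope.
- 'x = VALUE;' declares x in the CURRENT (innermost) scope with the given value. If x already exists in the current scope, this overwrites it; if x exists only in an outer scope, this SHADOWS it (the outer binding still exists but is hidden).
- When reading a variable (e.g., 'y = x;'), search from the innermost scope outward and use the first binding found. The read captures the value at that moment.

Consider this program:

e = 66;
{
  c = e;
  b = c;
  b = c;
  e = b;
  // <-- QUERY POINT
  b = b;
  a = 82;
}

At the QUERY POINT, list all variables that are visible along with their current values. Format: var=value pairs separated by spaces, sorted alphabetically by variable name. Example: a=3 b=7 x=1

Step 1: declare e=66 at depth 0
Step 2: enter scope (depth=1)
Step 3: declare c=(read e)=66 at depth 1
Step 4: declare b=(read c)=66 at depth 1
Step 5: declare b=(read c)=66 at depth 1
Step 6: declare e=(read b)=66 at depth 1
Visible at query point: b=66 c=66 e=66

Answer: b=66 c=66 e=66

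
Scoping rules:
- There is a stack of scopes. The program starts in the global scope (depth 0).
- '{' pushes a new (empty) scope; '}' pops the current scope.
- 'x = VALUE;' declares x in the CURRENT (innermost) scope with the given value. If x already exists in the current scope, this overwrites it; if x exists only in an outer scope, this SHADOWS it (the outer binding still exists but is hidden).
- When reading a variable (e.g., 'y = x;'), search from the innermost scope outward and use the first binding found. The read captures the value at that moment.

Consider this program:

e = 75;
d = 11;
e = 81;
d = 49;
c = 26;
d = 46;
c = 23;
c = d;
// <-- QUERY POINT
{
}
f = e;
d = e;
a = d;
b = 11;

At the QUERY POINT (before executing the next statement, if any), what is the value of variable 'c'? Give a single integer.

Answer: 46

Derivation:
Step 1: declare e=75 at depth 0
Step 2: declare d=11 at depth 0
Step 3: declare e=81 at depth 0
Step 4: declare d=49 at depth 0
Step 5: declare c=26 at depth 0
Step 6: declare d=46 at depth 0
Step 7: declare c=23 at depth 0
Step 8: declare c=(read d)=46 at depth 0
Visible at query point: c=46 d=46 e=81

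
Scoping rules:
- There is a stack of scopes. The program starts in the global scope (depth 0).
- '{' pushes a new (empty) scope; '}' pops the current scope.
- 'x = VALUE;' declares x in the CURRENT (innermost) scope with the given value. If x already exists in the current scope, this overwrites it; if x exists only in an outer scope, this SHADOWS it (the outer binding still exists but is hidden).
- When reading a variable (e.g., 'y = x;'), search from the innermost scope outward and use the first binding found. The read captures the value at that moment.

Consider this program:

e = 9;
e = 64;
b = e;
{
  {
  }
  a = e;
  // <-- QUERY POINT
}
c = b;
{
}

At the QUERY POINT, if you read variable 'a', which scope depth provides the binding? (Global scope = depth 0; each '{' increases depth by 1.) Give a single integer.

Step 1: declare e=9 at depth 0
Step 2: declare e=64 at depth 0
Step 3: declare b=(read e)=64 at depth 0
Step 4: enter scope (depth=1)
Step 5: enter scope (depth=2)
Step 6: exit scope (depth=1)
Step 7: declare a=(read e)=64 at depth 1
Visible at query point: a=64 b=64 e=64

Answer: 1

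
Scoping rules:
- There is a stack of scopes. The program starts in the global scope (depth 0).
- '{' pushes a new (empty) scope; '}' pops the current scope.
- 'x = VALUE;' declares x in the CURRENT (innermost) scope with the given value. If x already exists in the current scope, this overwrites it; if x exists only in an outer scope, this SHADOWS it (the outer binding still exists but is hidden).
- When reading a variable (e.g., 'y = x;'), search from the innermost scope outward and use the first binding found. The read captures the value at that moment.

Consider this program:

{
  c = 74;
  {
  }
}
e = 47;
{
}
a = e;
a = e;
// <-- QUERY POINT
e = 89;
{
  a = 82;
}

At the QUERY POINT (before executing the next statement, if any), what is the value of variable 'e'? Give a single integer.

Step 1: enter scope (depth=1)
Step 2: declare c=74 at depth 1
Step 3: enter scope (depth=2)
Step 4: exit scope (depth=1)
Step 5: exit scope (depth=0)
Step 6: declare e=47 at depth 0
Step 7: enter scope (depth=1)
Step 8: exit scope (depth=0)
Step 9: declare a=(read e)=47 at depth 0
Step 10: declare a=(read e)=47 at depth 0
Visible at query point: a=47 e=47

Answer: 47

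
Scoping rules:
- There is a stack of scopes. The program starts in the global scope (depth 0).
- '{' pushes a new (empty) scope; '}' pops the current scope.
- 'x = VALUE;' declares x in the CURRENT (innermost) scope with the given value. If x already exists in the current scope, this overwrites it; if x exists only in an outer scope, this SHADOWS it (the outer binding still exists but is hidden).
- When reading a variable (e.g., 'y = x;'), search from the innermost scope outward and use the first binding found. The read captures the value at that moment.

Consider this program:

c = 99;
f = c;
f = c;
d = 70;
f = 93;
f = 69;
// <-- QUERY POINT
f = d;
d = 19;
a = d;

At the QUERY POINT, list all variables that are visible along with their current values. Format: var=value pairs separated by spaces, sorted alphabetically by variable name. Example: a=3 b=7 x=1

Answer: c=99 d=70 f=69

Derivation:
Step 1: declare c=99 at depth 0
Step 2: declare f=(read c)=99 at depth 0
Step 3: declare f=(read c)=99 at depth 0
Step 4: declare d=70 at depth 0
Step 5: declare f=93 at depth 0
Step 6: declare f=69 at depth 0
Visible at query point: c=99 d=70 f=69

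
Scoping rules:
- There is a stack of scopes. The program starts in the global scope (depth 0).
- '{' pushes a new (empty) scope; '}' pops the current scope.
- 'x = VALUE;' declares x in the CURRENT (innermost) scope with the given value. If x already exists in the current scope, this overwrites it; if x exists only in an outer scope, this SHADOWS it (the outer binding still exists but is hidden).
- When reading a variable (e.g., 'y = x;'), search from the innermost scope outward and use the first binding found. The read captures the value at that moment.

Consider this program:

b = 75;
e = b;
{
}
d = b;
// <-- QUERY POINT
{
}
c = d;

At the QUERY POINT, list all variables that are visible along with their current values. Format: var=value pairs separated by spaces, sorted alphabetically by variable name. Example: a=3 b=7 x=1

Answer: b=75 d=75 e=75

Derivation:
Step 1: declare b=75 at depth 0
Step 2: declare e=(read b)=75 at depth 0
Step 3: enter scope (depth=1)
Step 4: exit scope (depth=0)
Step 5: declare d=(read b)=75 at depth 0
Visible at query point: b=75 d=75 e=75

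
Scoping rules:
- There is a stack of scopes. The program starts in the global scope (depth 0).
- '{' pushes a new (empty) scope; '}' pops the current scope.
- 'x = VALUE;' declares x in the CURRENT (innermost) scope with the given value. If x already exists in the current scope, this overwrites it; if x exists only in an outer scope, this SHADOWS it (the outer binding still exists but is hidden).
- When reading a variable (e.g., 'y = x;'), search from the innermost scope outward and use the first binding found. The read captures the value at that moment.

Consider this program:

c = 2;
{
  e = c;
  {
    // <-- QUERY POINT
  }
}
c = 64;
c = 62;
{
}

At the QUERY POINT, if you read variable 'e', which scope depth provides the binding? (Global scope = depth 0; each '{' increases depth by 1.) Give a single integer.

Step 1: declare c=2 at depth 0
Step 2: enter scope (depth=1)
Step 3: declare e=(read c)=2 at depth 1
Step 4: enter scope (depth=2)
Visible at query point: c=2 e=2

Answer: 1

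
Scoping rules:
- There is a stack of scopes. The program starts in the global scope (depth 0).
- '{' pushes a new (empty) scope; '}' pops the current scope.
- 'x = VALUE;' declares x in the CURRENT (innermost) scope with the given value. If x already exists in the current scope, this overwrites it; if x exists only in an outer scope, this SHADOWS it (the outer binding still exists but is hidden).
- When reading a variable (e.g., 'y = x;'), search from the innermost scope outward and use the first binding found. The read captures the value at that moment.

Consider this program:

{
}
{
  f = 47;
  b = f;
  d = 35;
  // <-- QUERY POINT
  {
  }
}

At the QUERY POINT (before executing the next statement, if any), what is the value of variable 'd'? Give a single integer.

Answer: 35

Derivation:
Step 1: enter scope (depth=1)
Step 2: exit scope (depth=0)
Step 3: enter scope (depth=1)
Step 4: declare f=47 at depth 1
Step 5: declare b=(read f)=47 at depth 1
Step 6: declare d=35 at depth 1
Visible at query point: b=47 d=35 f=47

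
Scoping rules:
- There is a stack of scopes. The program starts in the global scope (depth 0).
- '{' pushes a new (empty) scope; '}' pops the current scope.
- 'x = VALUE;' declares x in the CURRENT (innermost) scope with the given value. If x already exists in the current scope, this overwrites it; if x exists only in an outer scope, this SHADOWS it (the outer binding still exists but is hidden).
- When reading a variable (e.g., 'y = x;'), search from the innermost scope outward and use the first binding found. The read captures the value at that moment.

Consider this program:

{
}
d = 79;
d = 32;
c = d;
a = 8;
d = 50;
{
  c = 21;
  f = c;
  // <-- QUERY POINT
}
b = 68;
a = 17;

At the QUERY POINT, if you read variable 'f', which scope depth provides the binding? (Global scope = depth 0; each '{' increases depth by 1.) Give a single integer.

Answer: 1

Derivation:
Step 1: enter scope (depth=1)
Step 2: exit scope (depth=0)
Step 3: declare d=79 at depth 0
Step 4: declare d=32 at depth 0
Step 5: declare c=(read d)=32 at depth 0
Step 6: declare a=8 at depth 0
Step 7: declare d=50 at depth 0
Step 8: enter scope (depth=1)
Step 9: declare c=21 at depth 1
Step 10: declare f=(read c)=21 at depth 1
Visible at query point: a=8 c=21 d=50 f=21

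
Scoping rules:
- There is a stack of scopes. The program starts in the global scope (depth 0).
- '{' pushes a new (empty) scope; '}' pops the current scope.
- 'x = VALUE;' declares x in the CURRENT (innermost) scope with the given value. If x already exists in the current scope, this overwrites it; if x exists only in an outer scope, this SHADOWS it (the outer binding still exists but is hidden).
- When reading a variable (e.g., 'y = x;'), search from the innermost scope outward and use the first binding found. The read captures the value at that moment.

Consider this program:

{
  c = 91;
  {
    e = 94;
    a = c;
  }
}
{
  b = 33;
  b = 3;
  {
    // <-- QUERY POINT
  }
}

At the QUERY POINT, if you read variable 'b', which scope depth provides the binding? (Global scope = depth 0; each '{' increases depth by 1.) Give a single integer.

Answer: 1

Derivation:
Step 1: enter scope (depth=1)
Step 2: declare c=91 at depth 1
Step 3: enter scope (depth=2)
Step 4: declare e=94 at depth 2
Step 5: declare a=(read c)=91 at depth 2
Step 6: exit scope (depth=1)
Step 7: exit scope (depth=0)
Step 8: enter scope (depth=1)
Step 9: declare b=33 at depth 1
Step 10: declare b=3 at depth 1
Step 11: enter scope (depth=2)
Visible at query point: b=3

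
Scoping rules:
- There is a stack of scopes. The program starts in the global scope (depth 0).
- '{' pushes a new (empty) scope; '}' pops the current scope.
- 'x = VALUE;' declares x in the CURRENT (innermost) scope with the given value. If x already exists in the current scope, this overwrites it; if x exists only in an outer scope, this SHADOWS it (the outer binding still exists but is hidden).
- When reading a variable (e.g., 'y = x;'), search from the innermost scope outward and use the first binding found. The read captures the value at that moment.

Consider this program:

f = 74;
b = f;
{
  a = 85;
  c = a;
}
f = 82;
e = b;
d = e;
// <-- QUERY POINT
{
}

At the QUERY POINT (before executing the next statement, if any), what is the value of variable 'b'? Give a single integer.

Step 1: declare f=74 at depth 0
Step 2: declare b=(read f)=74 at depth 0
Step 3: enter scope (depth=1)
Step 4: declare a=85 at depth 1
Step 5: declare c=(read a)=85 at depth 1
Step 6: exit scope (depth=0)
Step 7: declare f=82 at depth 0
Step 8: declare e=(read b)=74 at depth 0
Step 9: declare d=(read e)=74 at depth 0
Visible at query point: b=74 d=74 e=74 f=82

Answer: 74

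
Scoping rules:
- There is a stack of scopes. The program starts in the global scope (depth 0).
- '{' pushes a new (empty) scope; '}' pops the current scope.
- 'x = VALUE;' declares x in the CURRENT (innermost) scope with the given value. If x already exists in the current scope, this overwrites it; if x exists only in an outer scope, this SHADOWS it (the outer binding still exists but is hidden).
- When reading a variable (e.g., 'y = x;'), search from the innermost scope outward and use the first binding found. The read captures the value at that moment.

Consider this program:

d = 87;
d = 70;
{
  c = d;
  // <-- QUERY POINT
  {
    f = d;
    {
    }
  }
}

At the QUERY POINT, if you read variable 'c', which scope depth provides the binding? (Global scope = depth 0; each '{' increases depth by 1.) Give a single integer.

Answer: 1

Derivation:
Step 1: declare d=87 at depth 0
Step 2: declare d=70 at depth 0
Step 3: enter scope (depth=1)
Step 4: declare c=(read d)=70 at depth 1
Visible at query point: c=70 d=70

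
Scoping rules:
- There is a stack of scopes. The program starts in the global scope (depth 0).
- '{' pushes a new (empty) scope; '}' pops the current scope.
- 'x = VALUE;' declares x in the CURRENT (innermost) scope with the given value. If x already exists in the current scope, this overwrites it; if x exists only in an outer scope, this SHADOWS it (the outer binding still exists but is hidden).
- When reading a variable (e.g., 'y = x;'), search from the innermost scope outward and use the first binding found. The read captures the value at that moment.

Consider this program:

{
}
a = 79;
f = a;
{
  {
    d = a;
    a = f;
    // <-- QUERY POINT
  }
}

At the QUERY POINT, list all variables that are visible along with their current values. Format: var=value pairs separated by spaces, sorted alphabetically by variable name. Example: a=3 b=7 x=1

Answer: a=79 d=79 f=79

Derivation:
Step 1: enter scope (depth=1)
Step 2: exit scope (depth=0)
Step 3: declare a=79 at depth 0
Step 4: declare f=(read a)=79 at depth 0
Step 5: enter scope (depth=1)
Step 6: enter scope (depth=2)
Step 7: declare d=(read a)=79 at depth 2
Step 8: declare a=(read f)=79 at depth 2
Visible at query point: a=79 d=79 f=79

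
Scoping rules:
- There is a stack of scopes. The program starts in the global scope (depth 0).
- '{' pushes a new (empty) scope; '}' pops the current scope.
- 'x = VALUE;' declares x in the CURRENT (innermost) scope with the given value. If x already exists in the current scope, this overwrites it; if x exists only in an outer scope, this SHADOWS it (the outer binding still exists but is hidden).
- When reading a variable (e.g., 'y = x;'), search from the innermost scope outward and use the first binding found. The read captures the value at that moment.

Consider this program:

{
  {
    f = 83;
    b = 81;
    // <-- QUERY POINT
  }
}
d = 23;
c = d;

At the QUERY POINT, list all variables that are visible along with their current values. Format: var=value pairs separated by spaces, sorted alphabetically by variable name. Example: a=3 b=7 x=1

Answer: b=81 f=83

Derivation:
Step 1: enter scope (depth=1)
Step 2: enter scope (depth=2)
Step 3: declare f=83 at depth 2
Step 4: declare b=81 at depth 2
Visible at query point: b=81 f=83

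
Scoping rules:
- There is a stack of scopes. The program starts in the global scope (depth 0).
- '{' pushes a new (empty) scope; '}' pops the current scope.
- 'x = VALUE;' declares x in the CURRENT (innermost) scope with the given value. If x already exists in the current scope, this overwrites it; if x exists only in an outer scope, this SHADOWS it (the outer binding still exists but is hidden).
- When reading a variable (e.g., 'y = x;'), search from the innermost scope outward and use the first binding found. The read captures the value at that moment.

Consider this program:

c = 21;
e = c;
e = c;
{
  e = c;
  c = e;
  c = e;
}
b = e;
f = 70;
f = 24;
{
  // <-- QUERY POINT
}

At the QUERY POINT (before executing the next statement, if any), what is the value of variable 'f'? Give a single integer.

Answer: 24

Derivation:
Step 1: declare c=21 at depth 0
Step 2: declare e=(read c)=21 at depth 0
Step 3: declare e=(read c)=21 at depth 0
Step 4: enter scope (depth=1)
Step 5: declare e=(read c)=21 at depth 1
Step 6: declare c=(read e)=21 at depth 1
Step 7: declare c=(read e)=21 at depth 1
Step 8: exit scope (depth=0)
Step 9: declare b=(read e)=21 at depth 0
Step 10: declare f=70 at depth 0
Step 11: declare f=24 at depth 0
Step 12: enter scope (depth=1)
Visible at query point: b=21 c=21 e=21 f=24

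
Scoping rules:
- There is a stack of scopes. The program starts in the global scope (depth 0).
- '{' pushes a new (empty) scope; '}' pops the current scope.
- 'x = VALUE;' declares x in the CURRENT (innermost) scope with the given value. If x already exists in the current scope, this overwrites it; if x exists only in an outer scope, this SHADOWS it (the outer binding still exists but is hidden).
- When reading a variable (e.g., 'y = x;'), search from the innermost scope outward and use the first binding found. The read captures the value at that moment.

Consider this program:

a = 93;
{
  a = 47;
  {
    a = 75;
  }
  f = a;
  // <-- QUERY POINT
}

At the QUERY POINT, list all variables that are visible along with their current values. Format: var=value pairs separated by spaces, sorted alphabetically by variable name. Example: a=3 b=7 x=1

Answer: a=47 f=47

Derivation:
Step 1: declare a=93 at depth 0
Step 2: enter scope (depth=1)
Step 3: declare a=47 at depth 1
Step 4: enter scope (depth=2)
Step 5: declare a=75 at depth 2
Step 6: exit scope (depth=1)
Step 7: declare f=(read a)=47 at depth 1
Visible at query point: a=47 f=47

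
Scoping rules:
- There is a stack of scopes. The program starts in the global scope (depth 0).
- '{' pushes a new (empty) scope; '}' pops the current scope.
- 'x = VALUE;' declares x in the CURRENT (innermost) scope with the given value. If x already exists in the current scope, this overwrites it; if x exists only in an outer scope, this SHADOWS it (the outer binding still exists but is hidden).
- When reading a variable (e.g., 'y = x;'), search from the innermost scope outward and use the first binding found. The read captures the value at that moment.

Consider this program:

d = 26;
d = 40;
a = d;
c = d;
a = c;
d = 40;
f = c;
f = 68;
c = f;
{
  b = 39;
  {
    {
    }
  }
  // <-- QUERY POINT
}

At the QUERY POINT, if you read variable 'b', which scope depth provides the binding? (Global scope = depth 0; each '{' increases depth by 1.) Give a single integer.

Answer: 1

Derivation:
Step 1: declare d=26 at depth 0
Step 2: declare d=40 at depth 0
Step 3: declare a=(read d)=40 at depth 0
Step 4: declare c=(read d)=40 at depth 0
Step 5: declare a=(read c)=40 at depth 0
Step 6: declare d=40 at depth 0
Step 7: declare f=(read c)=40 at depth 0
Step 8: declare f=68 at depth 0
Step 9: declare c=(read f)=68 at depth 0
Step 10: enter scope (depth=1)
Step 11: declare b=39 at depth 1
Step 12: enter scope (depth=2)
Step 13: enter scope (depth=3)
Step 14: exit scope (depth=2)
Step 15: exit scope (depth=1)
Visible at query point: a=40 b=39 c=68 d=40 f=68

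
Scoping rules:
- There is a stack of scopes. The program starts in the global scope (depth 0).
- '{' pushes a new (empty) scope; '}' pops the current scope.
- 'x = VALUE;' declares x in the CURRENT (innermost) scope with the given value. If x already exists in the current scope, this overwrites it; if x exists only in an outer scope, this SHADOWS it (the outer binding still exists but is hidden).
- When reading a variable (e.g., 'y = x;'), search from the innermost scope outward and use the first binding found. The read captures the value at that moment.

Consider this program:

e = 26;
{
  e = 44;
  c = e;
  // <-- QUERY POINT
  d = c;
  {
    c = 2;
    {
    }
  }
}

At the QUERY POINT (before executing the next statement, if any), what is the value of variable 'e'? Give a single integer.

Answer: 44

Derivation:
Step 1: declare e=26 at depth 0
Step 2: enter scope (depth=1)
Step 3: declare e=44 at depth 1
Step 4: declare c=(read e)=44 at depth 1
Visible at query point: c=44 e=44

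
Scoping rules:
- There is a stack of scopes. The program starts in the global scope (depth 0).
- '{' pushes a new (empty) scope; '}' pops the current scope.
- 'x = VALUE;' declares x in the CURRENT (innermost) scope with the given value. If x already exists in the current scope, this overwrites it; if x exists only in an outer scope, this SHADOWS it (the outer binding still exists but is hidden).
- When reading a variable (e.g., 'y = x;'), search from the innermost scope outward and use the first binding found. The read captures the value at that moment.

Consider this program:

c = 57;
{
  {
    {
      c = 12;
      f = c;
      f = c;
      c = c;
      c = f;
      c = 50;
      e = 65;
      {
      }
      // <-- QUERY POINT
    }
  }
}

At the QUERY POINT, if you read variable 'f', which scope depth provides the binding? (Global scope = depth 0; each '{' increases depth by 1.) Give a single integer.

Answer: 3

Derivation:
Step 1: declare c=57 at depth 0
Step 2: enter scope (depth=1)
Step 3: enter scope (depth=2)
Step 4: enter scope (depth=3)
Step 5: declare c=12 at depth 3
Step 6: declare f=(read c)=12 at depth 3
Step 7: declare f=(read c)=12 at depth 3
Step 8: declare c=(read c)=12 at depth 3
Step 9: declare c=(read f)=12 at depth 3
Step 10: declare c=50 at depth 3
Step 11: declare e=65 at depth 3
Step 12: enter scope (depth=4)
Step 13: exit scope (depth=3)
Visible at query point: c=50 e=65 f=12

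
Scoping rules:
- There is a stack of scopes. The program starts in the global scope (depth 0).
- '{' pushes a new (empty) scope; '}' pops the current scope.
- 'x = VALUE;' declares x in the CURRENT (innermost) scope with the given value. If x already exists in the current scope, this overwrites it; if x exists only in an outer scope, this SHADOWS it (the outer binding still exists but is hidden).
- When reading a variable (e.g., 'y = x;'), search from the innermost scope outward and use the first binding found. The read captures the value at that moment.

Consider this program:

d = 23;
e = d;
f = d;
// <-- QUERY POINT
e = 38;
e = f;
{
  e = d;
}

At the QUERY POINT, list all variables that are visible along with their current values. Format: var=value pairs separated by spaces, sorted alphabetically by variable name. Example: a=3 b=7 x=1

Step 1: declare d=23 at depth 0
Step 2: declare e=(read d)=23 at depth 0
Step 3: declare f=(read d)=23 at depth 0
Visible at query point: d=23 e=23 f=23

Answer: d=23 e=23 f=23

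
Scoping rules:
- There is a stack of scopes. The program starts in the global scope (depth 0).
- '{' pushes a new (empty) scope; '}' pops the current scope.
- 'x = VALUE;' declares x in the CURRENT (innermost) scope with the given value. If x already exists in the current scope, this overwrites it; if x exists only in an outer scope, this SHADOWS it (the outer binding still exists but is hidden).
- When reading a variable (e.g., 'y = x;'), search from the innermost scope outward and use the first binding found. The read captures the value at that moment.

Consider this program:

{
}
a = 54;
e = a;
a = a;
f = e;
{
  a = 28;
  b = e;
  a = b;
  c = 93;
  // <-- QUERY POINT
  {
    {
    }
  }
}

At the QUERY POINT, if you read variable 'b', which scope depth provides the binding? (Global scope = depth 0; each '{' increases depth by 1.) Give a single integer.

Step 1: enter scope (depth=1)
Step 2: exit scope (depth=0)
Step 3: declare a=54 at depth 0
Step 4: declare e=(read a)=54 at depth 0
Step 5: declare a=(read a)=54 at depth 0
Step 6: declare f=(read e)=54 at depth 0
Step 7: enter scope (depth=1)
Step 8: declare a=28 at depth 1
Step 9: declare b=(read e)=54 at depth 1
Step 10: declare a=(read b)=54 at depth 1
Step 11: declare c=93 at depth 1
Visible at query point: a=54 b=54 c=93 e=54 f=54

Answer: 1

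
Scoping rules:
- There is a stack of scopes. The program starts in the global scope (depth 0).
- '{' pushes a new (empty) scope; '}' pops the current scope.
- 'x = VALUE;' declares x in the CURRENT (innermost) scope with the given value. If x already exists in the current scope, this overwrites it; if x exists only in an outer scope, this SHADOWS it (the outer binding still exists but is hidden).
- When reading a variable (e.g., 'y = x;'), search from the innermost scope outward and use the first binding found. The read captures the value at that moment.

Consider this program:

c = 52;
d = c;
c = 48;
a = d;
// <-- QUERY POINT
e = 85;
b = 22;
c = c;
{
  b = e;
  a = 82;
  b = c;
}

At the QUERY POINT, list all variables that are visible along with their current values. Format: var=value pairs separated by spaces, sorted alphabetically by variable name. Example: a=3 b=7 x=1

Step 1: declare c=52 at depth 0
Step 2: declare d=(read c)=52 at depth 0
Step 3: declare c=48 at depth 0
Step 4: declare a=(read d)=52 at depth 0
Visible at query point: a=52 c=48 d=52

Answer: a=52 c=48 d=52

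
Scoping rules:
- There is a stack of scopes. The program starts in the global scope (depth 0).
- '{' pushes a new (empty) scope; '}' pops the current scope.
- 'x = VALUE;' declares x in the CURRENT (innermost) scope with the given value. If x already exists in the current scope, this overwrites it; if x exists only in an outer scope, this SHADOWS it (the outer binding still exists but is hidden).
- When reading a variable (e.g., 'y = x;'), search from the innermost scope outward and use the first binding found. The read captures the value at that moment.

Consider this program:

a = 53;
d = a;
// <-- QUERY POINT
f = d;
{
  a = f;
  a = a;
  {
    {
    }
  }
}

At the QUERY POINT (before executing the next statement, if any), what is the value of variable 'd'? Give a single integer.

Step 1: declare a=53 at depth 0
Step 2: declare d=(read a)=53 at depth 0
Visible at query point: a=53 d=53

Answer: 53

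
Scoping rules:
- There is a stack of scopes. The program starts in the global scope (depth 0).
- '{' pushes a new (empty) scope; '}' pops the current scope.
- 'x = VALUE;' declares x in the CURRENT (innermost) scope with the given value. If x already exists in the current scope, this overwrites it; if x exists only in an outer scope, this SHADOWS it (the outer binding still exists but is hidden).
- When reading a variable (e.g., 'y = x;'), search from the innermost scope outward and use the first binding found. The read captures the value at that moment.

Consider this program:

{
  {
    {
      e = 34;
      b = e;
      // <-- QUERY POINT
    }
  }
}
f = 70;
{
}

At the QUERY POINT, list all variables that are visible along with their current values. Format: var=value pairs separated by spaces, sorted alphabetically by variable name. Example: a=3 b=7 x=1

Step 1: enter scope (depth=1)
Step 2: enter scope (depth=2)
Step 3: enter scope (depth=3)
Step 4: declare e=34 at depth 3
Step 5: declare b=(read e)=34 at depth 3
Visible at query point: b=34 e=34

Answer: b=34 e=34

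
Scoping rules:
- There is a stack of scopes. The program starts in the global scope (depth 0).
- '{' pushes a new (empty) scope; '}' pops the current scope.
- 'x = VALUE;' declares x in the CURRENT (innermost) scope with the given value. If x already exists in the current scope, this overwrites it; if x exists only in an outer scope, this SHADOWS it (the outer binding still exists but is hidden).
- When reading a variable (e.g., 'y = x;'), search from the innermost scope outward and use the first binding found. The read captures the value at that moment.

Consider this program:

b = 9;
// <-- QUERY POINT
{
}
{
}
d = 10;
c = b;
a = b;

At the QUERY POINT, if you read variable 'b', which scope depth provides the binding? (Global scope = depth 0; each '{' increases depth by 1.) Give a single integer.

Step 1: declare b=9 at depth 0
Visible at query point: b=9

Answer: 0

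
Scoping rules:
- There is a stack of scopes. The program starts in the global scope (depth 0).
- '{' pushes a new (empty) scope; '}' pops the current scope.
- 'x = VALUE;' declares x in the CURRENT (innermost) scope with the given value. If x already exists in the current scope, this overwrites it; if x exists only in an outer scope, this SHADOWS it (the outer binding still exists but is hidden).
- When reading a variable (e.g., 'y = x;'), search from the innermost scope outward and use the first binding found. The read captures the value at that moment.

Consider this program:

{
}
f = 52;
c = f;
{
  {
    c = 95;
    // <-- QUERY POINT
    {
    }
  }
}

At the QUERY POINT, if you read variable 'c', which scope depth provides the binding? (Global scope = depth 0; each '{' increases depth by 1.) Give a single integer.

Answer: 2

Derivation:
Step 1: enter scope (depth=1)
Step 2: exit scope (depth=0)
Step 3: declare f=52 at depth 0
Step 4: declare c=(read f)=52 at depth 0
Step 5: enter scope (depth=1)
Step 6: enter scope (depth=2)
Step 7: declare c=95 at depth 2
Visible at query point: c=95 f=52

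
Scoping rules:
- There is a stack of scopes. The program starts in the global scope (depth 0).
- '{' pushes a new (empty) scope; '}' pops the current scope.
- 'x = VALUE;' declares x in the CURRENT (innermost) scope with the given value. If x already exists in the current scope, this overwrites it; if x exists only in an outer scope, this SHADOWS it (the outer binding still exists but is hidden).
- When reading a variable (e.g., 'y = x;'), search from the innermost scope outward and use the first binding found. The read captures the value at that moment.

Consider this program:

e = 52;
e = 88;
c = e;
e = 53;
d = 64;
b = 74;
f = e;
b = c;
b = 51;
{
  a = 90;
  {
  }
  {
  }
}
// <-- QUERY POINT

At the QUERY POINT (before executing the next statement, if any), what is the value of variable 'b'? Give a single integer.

Step 1: declare e=52 at depth 0
Step 2: declare e=88 at depth 0
Step 3: declare c=(read e)=88 at depth 0
Step 4: declare e=53 at depth 0
Step 5: declare d=64 at depth 0
Step 6: declare b=74 at depth 0
Step 7: declare f=(read e)=53 at depth 0
Step 8: declare b=(read c)=88 at depth 0
Step 9: declare b=51 at depth 0
Step 10: enter scope (depth=1)
Step 11: declare a=90 at depth 1
Step 12: enter scope (depth=2)
Step 13: exit scope (depth=1)
Step 14: enter scope (depth=2)
Step 15: exit scope (depth=1)
Step 16: exit scope (depth=0)
Visible at query point: b=51 c=88 d=64 e=53 f=53

Answer: 51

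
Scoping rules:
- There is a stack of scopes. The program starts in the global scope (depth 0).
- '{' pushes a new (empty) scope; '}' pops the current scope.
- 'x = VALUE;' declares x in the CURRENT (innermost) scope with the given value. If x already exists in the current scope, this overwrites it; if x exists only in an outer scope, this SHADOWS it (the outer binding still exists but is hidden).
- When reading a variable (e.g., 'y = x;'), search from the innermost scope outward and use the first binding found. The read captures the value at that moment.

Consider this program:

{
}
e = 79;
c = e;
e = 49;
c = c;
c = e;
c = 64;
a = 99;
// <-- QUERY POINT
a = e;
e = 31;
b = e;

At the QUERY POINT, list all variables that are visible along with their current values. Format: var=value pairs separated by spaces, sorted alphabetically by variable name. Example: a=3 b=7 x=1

Answer: a=99 c=64 e=49

Derivation:
Step 1: enter scope (depth=1)
Step 2: exit scope (depth=0)
Step 3: declare e=79 at depth 0
Step 4: declare c=(read e)=79 at depth 0
Step 5: declare e=49 at depth 0
Step 6: declare c=(read c)=79 at depth 0
Step 7: declare c=(read e)=49 at depth 0
Step 8: declare c=64 at depth 0
Step 9: declare a=99 at depth 0
Visible at query point: a=99 c=64 e=49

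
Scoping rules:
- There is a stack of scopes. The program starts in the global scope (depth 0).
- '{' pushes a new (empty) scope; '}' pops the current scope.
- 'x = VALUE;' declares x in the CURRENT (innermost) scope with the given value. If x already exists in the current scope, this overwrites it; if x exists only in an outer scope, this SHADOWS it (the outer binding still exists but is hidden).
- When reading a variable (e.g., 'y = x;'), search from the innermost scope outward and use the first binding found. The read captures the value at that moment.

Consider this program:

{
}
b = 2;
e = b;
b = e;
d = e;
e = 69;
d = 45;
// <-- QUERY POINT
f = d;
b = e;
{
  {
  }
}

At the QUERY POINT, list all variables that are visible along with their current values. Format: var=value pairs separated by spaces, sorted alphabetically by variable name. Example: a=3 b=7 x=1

Step 1: enter scope (depth=1)
Step 2: exit scope (depth=0)
Step 3: declare b=2 at depth 0
Step 4: declare e=(read b)=2 at depth 0
Step 5: declare b=(read e)=2 at depth 0
Step 6: declare d=(read e)=2 at depth 0
Step 7: declare e=69 at depth 0
Step 8: declare d=45 at depth 0
Visible at query point: b=2 d=45 e=69

Answer: b=2 d=45 e=69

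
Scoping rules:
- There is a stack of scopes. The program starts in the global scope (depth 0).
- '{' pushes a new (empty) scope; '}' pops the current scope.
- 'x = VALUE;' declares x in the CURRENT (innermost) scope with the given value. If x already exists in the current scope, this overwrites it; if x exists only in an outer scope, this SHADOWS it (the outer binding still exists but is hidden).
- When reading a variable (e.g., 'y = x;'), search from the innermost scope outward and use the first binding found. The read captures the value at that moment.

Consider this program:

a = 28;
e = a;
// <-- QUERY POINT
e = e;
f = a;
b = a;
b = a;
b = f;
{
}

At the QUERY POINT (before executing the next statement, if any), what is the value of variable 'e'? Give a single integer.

Step 1: declare a=28 at depth 0
Step 2: declare e=(read a)=28 at depth 0
Visible at query point: a=28 e=28

Answer: 28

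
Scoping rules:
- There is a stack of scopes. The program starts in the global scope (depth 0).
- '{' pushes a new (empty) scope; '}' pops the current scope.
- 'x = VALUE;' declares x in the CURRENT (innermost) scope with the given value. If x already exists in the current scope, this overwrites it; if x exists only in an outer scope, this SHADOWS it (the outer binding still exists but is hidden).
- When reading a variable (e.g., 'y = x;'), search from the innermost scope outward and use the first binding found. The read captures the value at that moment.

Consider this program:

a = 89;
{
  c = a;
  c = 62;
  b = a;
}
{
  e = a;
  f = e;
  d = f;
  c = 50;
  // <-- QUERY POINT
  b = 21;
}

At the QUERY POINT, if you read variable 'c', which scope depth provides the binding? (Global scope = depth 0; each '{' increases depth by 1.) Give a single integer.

Answer: 1

Derivation:
Step 1: declare a=89 at depth 0
Step 2: enter scope (depth=1)
Step 3: declare c=(read a)=89 at depth 1
Step 4: declare c=62 at depth 1
Step 5: declare b=(read a)=89 at depth 1
Step 6: exit scope (depth=0)
Step 7: enter scope (depth=1)
Step 8: declare e=(read a)=89 at depth 1
Step 9: declare f=(read e)=89 at depth 1
Step 10: declare d=(read f)=89 at depth 1
Step 11: declare c=50 at depth 1
Visible at query point: a=89 c=50 d=89 e=89 f=89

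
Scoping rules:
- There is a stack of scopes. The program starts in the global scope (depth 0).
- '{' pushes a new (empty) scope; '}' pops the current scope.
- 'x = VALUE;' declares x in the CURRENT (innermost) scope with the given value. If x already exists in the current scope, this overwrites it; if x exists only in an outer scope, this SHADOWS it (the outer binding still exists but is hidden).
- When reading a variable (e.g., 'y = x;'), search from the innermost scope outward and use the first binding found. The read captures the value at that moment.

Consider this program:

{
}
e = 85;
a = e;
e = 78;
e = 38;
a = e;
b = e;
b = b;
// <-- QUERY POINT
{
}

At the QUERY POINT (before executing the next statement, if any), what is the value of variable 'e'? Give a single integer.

Answer: 38

Derivation:
Step 1: enter scope (depth=1)
Step 2: exit scope (depth=0)
Step 3: declare e=85 at depth 0
Step 4: declare a=(read e)=85 at depth 0
Step 5: declare e=78 at depth 0
Step 6: declare e=38 at depth 0
Step 7: declare a=(read e)=38 at depth 0
Step 8: declare b=(read e)=38 at depth 0
Step 9: declare b=(read b)=38 at depth 0
Visible at query point: a=38 b=38 e=38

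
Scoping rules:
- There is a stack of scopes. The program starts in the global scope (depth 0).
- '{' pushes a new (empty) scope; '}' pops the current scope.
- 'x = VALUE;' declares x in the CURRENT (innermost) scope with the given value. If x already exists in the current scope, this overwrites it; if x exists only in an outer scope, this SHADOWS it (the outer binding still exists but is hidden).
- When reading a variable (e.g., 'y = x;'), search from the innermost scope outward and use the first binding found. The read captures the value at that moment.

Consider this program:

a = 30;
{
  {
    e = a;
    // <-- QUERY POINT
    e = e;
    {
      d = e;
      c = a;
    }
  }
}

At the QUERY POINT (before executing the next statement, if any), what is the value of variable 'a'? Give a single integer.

Step 1: declare a=30 at depth 0
Step 2: enter scope (depth=1)
Step 3: enter scope (depth=2)
Step 4: declare e=(read a)=30 at depth 2
Visible at query point: a=30 e=30

Answer: 30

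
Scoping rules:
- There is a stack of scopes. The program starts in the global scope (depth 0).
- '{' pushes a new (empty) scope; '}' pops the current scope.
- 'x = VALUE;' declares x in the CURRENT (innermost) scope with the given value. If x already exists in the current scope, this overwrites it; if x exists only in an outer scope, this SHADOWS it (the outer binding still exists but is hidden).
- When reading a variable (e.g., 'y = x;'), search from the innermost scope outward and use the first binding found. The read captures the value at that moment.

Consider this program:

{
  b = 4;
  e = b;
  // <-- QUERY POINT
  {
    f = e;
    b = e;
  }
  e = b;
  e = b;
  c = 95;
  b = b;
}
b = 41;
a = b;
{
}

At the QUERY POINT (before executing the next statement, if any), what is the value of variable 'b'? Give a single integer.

Step 1: enter scope (depth=1)
Step 2: declare b=4 at depth 1
Step 3: declare e=(read b)=4 at depth 1
Visible at query point: b=4 e=4

Answer: 4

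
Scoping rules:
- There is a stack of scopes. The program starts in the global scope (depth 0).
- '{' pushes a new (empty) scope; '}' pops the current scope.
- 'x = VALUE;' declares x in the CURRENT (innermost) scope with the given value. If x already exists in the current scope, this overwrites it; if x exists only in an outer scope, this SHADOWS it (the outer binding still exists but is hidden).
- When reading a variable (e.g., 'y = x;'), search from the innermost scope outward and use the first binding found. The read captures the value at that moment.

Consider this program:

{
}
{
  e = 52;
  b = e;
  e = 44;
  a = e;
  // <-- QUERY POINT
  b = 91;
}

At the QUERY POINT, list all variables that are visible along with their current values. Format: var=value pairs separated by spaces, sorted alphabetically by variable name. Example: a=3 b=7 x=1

Answer: a=44 b=52 e=44

Derivation:
Step 1: enter scope (depth=1)
Step 2: exit scope (depth=0)
Step 3: enter scope (depth=1)
Step 4: declare e=52 at depth 1
Step 5: declare b=(read e)=52 at depth 1
Step 6: declare e=44 at depth 1
Step 7: declare a=(read e)=44 at depth 1
Visible at query point: a=44 b=52 e=44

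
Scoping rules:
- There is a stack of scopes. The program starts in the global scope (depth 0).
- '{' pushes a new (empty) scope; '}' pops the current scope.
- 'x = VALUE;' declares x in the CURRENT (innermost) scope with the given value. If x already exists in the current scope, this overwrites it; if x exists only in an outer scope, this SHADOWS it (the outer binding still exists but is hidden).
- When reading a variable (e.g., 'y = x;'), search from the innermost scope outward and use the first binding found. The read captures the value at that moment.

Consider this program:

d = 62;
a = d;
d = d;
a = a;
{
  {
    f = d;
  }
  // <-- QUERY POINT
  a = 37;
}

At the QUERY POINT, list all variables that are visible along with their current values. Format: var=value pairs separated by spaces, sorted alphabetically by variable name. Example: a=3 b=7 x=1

Answer: a=62 d=62

Derivation:
Step 1: declare d=62 at depth 0
Step 2: declare a=(read d)=62 at depth 0
Step 3: declare d=(read d)=62 at depth 0
Step 4: declare a=(read a)=62 at depth 0
Step 5: enter scope (depth=1)
Step 6: enter scope (depth=2)
Step 7: declare f=(read d)=62 at depth 2
Step 8: exit scope (depth=1)
Visible at query point: a=62 d=62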